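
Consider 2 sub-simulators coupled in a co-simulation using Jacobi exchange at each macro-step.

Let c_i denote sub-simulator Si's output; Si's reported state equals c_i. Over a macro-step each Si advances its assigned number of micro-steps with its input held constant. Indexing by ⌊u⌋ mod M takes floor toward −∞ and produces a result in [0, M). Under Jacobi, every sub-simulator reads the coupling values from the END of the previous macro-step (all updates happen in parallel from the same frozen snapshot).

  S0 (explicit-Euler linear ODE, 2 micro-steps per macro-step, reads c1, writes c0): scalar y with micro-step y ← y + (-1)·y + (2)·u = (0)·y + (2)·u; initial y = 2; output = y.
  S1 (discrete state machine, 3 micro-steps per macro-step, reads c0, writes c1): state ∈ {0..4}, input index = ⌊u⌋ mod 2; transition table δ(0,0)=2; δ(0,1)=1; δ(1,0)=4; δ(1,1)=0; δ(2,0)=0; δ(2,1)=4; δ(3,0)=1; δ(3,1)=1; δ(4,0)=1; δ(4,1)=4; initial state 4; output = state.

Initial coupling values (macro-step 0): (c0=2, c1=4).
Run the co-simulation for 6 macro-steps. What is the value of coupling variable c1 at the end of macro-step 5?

c1 at macro-step 5 = 1

macro 1: S0 reads c1=4 → after 2×micro: 8; S1 reads c0=2 → after 3×micro: 1 ⇒ (c0=8, c1=1)
macro 2: S0 reads c1=1 → after 2×micro: 2; S1 reads c0=8 → after 3×micro: 4 ⇒ (c0=2, c1=4)
macro 3: S0 reads c1=4 → after 2×micro: 8; S1 reads c0=2 → after 3×micro: 1 ⇒ (c0=8, c1=1)
macro 4: S0 reads c1=1 → after 2×micro: 2; S1 reads c0=8 → after 3×micro: 4 ⇒ (c0=2, c1=4)
macro 5: S0 reads c1=4 → after 2×micro: 8; S1 reads c0=2 → after 3×micro: 1 ⇒ (c0=8, c1=1)
macro 6: S0 reads c1=1 → after 2×micro: 2; S1 reads c0=8 → after 3×micro: 4 ⇒ (c0=2, c1=4)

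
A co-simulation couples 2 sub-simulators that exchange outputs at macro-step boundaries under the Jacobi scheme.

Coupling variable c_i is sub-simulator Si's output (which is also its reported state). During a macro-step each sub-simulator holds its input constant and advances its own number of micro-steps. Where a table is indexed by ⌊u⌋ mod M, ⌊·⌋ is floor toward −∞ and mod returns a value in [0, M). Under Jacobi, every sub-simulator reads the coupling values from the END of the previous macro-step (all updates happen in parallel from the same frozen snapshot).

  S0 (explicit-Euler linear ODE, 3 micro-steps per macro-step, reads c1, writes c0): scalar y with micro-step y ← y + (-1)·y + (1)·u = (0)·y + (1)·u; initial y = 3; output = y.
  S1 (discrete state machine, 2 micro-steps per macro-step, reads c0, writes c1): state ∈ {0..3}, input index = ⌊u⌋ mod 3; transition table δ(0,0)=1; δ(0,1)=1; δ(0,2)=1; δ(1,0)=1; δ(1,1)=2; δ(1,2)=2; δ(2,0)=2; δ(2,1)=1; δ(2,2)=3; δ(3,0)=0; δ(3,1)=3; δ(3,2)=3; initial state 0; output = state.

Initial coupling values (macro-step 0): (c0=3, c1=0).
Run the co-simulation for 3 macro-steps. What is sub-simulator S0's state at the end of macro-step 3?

macro 1: S0 reads c1=0 → after 3×micro: 0; S1 reads c0=3 → after 2×micro: 1 ⇒ (c0=0, c1=1)
macro 2: S0 reads c1=1 → after 3×micro: 1; S1 reads c0=0 → after 2×micro: 1 ⇒ (c0=1, c1=1)
macro 3: S0 reads c1=1 → after 3×micro: 1; S1 reads c0=1 → after 2×micro: 1 ⇒ (c0=1, c1=1)

S0 state at macro-step 3 = 1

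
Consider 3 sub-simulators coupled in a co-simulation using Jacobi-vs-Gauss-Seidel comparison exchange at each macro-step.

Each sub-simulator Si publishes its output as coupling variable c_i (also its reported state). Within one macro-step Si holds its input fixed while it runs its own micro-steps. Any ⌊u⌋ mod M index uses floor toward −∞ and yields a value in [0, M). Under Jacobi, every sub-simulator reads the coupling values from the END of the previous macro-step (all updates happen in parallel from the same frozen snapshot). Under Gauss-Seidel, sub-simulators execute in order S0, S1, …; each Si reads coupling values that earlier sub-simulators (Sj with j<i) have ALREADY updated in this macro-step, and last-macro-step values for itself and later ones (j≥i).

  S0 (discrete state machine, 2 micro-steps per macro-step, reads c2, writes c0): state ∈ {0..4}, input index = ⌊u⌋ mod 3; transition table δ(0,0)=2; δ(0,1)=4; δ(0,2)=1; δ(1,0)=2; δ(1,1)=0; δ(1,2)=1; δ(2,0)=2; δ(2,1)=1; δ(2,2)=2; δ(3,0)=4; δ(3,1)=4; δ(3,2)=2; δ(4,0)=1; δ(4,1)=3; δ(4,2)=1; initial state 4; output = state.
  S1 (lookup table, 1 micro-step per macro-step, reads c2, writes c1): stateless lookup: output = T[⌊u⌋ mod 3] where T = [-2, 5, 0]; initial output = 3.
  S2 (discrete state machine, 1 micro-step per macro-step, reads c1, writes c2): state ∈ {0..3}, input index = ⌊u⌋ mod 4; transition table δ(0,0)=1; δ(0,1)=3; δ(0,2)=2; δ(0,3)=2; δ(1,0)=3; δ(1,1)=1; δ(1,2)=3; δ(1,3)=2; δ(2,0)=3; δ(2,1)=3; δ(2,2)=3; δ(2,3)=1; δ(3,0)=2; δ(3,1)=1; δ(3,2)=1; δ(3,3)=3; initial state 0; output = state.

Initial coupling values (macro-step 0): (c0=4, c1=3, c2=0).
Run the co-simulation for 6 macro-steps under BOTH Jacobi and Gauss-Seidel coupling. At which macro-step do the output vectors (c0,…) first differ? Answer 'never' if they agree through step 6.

first divergence at macro-step: 3

[Jacobi] macro 1: S0 reads c2=0 → after 2×micro: 2; S1 reads c2=0 → after 1×micro: -2; S2 reads c1=3 → after 1×micro: 2 ⇒ (c0=2, c1=-2, c2=2)
[Jacobi] macro 2: S0 reads c2=2 → after 2×micro: 2; S1 reads c2=2 → after 1×micro: 0; S2 reads c1=-2 → after 1×micro: 3 ⇒ (c0=2, c1=0, c2=3)
[Jacobi] macro 3: S0 reads c2=3 → after 2×micro: 2; S1 reads c2=3 → after 1×micro: -2; S2 reads c1=0 → after 1×micro: 2 ⇒ (c0=2, c1=-2, c2=2)
[Jacobi] macro 4: S0 reads c2=2 → after 2×micro: 2; S1 reads c2=2 → after 1×micro: 0; S2 reads c1=-2 → after 1×micro: 3 ⇒ (c0=2, c1=0, c2=3)
[Jacobi] macro 5: S0 reads c2=3 → after 2×micro: 2; S1 reads c2=3 → after 1×micro: -2; S2 reads c1=0 → after 1×micro: 2 ⇒ (c0=2, c1=-2, c2=2)
[Jacobi] macro 6: S0 reads c2=2 → after 2×micro: 2; S1 reads c2=2 → after 1×micro: 0; S2 reads c1=-2 → after 1×micro: 3 ⇒ (c0=2, c1=0, c2=3)
[Gauss-Seidel] macro 1: S0 reads c2=0 → after 2×micro: 2; S1 reads c2=0 → after 1×micro: -2; S2 reads c1=-2 → after 1×micro: 2 ⇒ (c0=2, c1=-2, c2=2)
[Gauss-Seidel] macro 2: S0 reads c2=2 → after 2×micro: 2; S1 reads c2=2 → after 1×micro: 0; S2 reads c1=0 → after 1×micro: 3 ⇒ (c0=2, c1=0, c2=3)
[Gauss-Seidel] macro 3: S0 reads c2=3 → after 2×micro: 2; S1 reads c2=3 → after 1×micro: -2; S2 reads c1=-2 → after 1×micro: 1 ⇒ (c0=2, c1=-2, c2=1)
[Gauss-Seidel] macro 4: S0 reads c2=1 → after 2×micro: 0; S1 reads c2=1 → after 1×micro: 5; S2 reads c1=5 → after 1×micro: 1 ⇒ (c0=0, c1=5, c2=1)
[Gauss-Seidel] macro 5: S0 reads c2=1 → after 2×micro: 3; S1 reads c2=1 → after 1×micro: 5; S2 reads c1=5 → after 1×micro: 1 ⇒ (c0=3, c1=5, c2=1)
[Gauss-Seidel] macro 6: S0 reads c2=1 → after 2×micro: 3; S1 reads c2=1 → after 1×micro: 5; S2 reads c1=5 → after 1×micro: 1 ⇒ (c0=3, c1=5, c2=1)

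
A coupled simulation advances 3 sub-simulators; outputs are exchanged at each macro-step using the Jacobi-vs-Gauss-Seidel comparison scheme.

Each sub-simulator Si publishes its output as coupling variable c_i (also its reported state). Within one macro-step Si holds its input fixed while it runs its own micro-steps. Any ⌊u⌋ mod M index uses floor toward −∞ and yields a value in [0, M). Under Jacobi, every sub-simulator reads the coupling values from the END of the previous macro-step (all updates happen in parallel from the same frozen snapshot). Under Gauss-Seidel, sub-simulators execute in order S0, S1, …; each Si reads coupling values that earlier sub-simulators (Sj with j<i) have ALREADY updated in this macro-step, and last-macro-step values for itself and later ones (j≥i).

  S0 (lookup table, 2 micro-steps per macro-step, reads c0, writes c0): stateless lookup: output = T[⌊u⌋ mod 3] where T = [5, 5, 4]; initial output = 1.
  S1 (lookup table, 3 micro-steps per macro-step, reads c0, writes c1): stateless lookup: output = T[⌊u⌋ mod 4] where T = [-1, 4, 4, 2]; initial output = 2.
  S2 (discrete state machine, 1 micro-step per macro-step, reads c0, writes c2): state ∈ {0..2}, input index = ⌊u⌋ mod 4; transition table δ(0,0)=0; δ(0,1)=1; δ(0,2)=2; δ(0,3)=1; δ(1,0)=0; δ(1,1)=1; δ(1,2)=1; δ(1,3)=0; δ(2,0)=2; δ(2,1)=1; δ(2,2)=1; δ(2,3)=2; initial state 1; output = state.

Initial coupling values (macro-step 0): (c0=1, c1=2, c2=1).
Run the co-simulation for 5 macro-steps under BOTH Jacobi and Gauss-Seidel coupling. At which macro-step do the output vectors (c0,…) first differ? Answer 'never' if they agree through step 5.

[Jacobi] macro 1: S0 reads c0=1 → after 2×micro: 5; S1 reads c0=1 → after 3×micro: 4; S2 reads c0=1 → after 1×micro: 1 ⇒ (c0=5, c1=4, c2=1)
[Jacobi] macro 2: S0 reads c0=5 → after 2×micro: 4; S1 reads c0=5 → after 3×micro: 4; S2 reads c0=5 → after 1×micro: 1 ⇒ (c0=4, c1=4, c2=1)
[Jacobi] macro 3: S0 reads c0=4 → after 2×micro: 5; S1 reads c0=4 → after 3×micro: -1; S2 reads c0=4 → after 1×micro: 0 ⇒ (c0=5, c1=-1, c2=0)
[Jacobi] macro 4: S0 reads c0=5 → after 2×micro: 4; S1 reads c0=5 → after 3×micro: 4; S2 reads c0=5 → after 1×micro: 1 ⇒ (c0=4, c1=4, c2=1)
[Jacobi] macro 5: S0 reads c0=4 → after 2×micro: 5; S1 reads c0=4 → after 3×micro: -1; S2 reads c0=4 → after 1×micro: 0 ⇒ (c0=5, c1=-1, c2=0)
[Gauss-Seidel] macro 1: S0 reads c0=1 → after 2×micro: 5; S1 reads c0=5 → after 3×micro: 4; S2 reads c0=5 → after 1×micro: 1 ⇒ (c0=5, c1=4, c2=1)
[Gauss-Seidel] macro 2: S0 reads c0=5 → after 2×micro: 4; S1 reads c0=4 → after 3×micro: -1; S2 reads c0=4 → after 1×micro: 0 ⇒ (c0=4, c1=-1, c2=0)
[Gauss-Seidel] macro 3: S0 reads c0=4 → after 2×micro: 5; S1 reads c0=5 → after 3×micro: 4; S2 reads c0=5 → after 1×micro: 1 ⇒ (c0=5, c1=4, c2=1)
[Gauss-Seidel] macro 4: S0 reads c0=5 → after 2×micro: 4; S1 reads c0=4 → after 3×micro: -1; S2 reads c0=4 → after 1×micro: 0 ⇒ (c0=4, c1=-1, c2=0)
[Gauss-Seidel] macro 5: S0 reads c0=4 → after 2×micro: 5; S1 reads c0=5 → after 3×micro: 4; S2 reads c0=5 → after 1×micro: 1 ⇒ (c0=5, c1=4, c2=1)

first divergence at macro-step: 2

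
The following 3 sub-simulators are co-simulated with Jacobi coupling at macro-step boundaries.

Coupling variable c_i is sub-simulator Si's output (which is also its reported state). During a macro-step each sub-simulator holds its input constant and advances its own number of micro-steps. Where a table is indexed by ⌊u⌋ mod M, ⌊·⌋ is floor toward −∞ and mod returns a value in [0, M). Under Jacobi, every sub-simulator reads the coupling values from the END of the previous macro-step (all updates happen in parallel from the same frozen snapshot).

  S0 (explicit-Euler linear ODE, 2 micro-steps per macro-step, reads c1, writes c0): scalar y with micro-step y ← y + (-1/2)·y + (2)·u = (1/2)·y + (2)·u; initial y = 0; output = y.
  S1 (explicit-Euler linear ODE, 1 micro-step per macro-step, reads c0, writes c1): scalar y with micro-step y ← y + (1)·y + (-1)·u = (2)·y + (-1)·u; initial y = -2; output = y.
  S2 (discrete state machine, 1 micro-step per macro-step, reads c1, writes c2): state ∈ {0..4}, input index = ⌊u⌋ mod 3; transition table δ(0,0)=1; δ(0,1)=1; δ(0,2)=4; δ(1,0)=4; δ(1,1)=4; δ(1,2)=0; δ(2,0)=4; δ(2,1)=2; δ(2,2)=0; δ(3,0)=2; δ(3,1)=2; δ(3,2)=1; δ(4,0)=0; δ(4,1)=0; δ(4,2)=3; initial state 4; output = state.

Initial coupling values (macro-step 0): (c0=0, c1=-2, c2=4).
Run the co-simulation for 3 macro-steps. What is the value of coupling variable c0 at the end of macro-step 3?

macro 1: S0 reads c1=-2 → after 2×micro: -6; S1 reads c0=0 → after 1×micro: -4; S2 reads c1=-2 → after 1×micro: 0 ⇒ (c0=-6, c1=-4, c2=0)
macro 2: S0 reads c1=-4 → after 2×micro: -27/2; S1 reads c0=-6 → after 1×micro: -2; S2 reads c1=-4 → after 1×micro: 4 ⇒ (c0=-27/2, c1=-2, c2=4)
macro 3: S0 reads c1=-2 → after 2×micro: -75/8; S1 reads c0=-27/2 → after 1×micro: 19/2; S2 reads c1=-2 → after 1×micro: 0 ⇒ (c0=-75/8, c1=19/2, c2=0)

c0 at macro-step 3 = -75/8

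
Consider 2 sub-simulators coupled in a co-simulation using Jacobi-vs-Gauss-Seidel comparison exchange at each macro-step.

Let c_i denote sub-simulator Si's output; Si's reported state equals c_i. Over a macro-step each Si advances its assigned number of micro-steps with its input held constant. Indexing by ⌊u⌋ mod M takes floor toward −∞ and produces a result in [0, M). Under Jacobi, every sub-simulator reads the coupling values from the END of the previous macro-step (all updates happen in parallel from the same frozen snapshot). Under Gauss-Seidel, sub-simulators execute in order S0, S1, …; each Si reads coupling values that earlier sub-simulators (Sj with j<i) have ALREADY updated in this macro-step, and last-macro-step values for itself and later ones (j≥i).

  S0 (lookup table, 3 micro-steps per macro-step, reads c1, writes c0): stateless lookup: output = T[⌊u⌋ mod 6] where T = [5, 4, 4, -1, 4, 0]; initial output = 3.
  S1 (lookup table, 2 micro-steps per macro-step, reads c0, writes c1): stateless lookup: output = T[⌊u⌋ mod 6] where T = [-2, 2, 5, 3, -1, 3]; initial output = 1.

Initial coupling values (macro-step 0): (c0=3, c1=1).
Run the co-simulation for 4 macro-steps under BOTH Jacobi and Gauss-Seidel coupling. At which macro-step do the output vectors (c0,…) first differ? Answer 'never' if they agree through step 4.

[Jacobi] macro 1: S0 reads c1=1 → after 3×micro: 4; S1 reads c0=3 → after 2×micro: 3 ⇒ (c0=4, c1=3)
[Jacobi] macro 2: S0 reads c1=3 → after 3×micro: -1; S1 reads c0=4 → after 2×micro: -1 ⇒ (c0=-1, c1=-1)
[Jacobi] macro 3: S0 reads c1=-1 → after 3×micro: 0; S1 reads c0=-1 → after 2×micro: 3 ⇒ (c0=0, c1=3)
[Jacobi] macro 4: S0 reads c1=3 → after 3×micro: -1; S1 reads c0=0 → after 2×micro: -2 ⇒ (c0=-1, c1=-2)
[Gauss-Seidel] macro 1: S0 reads c1=1 → after 3×micro: 4; S1 reads c0=4 → after 2×micro: -1 ⇒ (c0=4, c1=-1)
[Gauss-Seidel] macro 2: S0 reads c1=-1 → after 3×micro: 0; S1 reads c0=0 → after 2×micro: -2 ⇒ (c0=0, c1=-2)
[Gauss-Seidel] macro 3: S0 reads c1=-2 → after 3×micro: 4; S1 reads c0=4 → after 2×micro: -1 ⇒ (c0=4, c1=-1)
[Gauss-Seidel] macro 4: S0 reads c1=-1 → after 3×micro: 0; S1 reads c0=0 → after 2×micro: -2 ⇒ (c0=0, c1=-2)

first divergence at macro-step: 1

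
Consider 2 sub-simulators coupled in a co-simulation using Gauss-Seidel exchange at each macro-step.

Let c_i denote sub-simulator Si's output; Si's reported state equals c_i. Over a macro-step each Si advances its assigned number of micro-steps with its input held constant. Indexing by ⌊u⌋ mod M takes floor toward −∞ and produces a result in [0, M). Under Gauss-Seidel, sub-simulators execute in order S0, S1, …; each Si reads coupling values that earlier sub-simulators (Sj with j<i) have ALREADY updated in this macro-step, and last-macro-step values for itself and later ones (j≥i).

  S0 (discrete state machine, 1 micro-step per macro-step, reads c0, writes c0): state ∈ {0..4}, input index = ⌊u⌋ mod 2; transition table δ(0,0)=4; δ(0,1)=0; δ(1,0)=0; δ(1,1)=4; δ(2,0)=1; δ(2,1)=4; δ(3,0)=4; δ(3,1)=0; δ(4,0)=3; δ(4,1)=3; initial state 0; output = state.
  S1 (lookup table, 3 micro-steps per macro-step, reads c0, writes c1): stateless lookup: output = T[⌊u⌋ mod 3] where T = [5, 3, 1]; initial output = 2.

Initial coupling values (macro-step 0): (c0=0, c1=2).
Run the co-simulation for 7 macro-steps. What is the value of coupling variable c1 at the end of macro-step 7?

c1 at macro-step 7 = 3

macro 1: S0 reads c0=0 → after 1×micro: 4; S1 reads c0=4 → after 3×micro: 3 ⇒ (c0=4, c1=3)
macro 2: S0 reads c0=4 → after 1×micro: 3; S1 reads c0=3 → after 3×micro: 5 ⇒ (c0=3, c1=5)
macro 3: S0 reads c0=3 → after 1×micro: 0; S1 reads c0=0 → after 3×micro: 5 ⇒ (c0=0, c1=5)
macro 4: S0 reads c0=0 → after 1×micro: 4; S1 reads c0=4 → after 3×micro: 3 ⇒ (c0=4, c1=3)
macro 5: S0 reads c0=4 → after 1×micro: 3; S1 reads c0=3 → after 3×micro: 5 ⇒ (c0=3, c1=5)
macro 6: S0 reads c0=3 → after 1×micro: 0; S1 reads c0=0 → after 3×micro: 5 ⇒ (c0=0, c1=5)
macro 7: S0 reads c0=0 → after 1×micro: 4; S1 reads c0=4 → after 3×micro: 3 ⇒ (c0=4, c1=3)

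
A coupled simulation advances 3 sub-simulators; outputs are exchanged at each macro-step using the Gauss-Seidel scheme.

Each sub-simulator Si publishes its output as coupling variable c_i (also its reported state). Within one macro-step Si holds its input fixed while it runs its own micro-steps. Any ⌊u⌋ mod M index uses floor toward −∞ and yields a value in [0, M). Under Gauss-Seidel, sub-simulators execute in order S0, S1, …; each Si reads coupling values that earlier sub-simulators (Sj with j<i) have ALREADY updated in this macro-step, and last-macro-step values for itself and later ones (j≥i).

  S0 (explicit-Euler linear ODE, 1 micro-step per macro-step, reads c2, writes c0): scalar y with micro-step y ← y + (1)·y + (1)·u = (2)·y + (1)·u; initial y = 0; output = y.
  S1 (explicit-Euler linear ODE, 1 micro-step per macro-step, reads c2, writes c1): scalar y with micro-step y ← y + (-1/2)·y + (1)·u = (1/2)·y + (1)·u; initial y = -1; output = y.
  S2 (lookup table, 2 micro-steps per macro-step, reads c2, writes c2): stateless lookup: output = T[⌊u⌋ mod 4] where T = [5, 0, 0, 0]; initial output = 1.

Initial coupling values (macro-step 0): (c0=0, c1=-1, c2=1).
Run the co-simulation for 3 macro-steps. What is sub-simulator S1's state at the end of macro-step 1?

S1 state at macro-step 1 = 1/2

macro 1: S0 reads c2=1 → after 1×micro: 1; S1 reads c2=1 → after 1×micro: 1/2; S2 reads c2=1 → after 2×micro: 0 ⇒ (c0=1, c1=1/2, c2=0)
macro 2: S0 reads c2=0 → after 1×micro: 2; S1 reads c2=0 → after 1×micro: 1/4; S2 reads c2=0 → after 2×micro: 5 ⇒ (c0=2, c1=1/4, c2=5)
macro 3: S0 reads c2=5 → after 1×micro: 9; S1 reads c2=5 → after 1×micro: 41/8; S2 reads c2=5 → after 2×micro: 0 ⇒ (c0=9, c1=41/8, c2=0)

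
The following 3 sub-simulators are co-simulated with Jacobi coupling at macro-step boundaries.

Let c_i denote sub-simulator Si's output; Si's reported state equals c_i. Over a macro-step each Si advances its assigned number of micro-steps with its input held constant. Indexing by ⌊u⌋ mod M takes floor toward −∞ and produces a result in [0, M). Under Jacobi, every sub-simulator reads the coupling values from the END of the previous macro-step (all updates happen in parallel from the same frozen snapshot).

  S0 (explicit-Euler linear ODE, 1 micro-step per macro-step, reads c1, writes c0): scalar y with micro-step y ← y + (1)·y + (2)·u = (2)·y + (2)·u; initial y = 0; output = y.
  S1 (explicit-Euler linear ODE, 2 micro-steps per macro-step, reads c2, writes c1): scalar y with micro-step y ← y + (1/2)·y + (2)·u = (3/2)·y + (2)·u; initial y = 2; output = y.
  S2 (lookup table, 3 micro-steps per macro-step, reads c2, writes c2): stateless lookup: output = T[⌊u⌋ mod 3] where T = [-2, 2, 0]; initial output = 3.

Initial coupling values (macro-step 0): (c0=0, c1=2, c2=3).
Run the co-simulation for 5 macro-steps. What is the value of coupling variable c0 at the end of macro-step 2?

macro 1: S0 reads c1=2 → after 1×micro: 4; S1 reads c2=3 → after 2×micro: 39/2; S2 reads c2=3 → after 3×micro: -2 ⇒ (c0=4, c1=39/2, c2=-2)
macro 2: S0 reads c1=39/2 → after 1×micro: 47; S1 reads c2=-2 → after 2×micro: 271/8; S2 reads c2=-2 → after 3×micro: 2 ⇒ (c0=47, c1=271/8, c2=2)
macro 3: S0 reads c1=271/8 → after 1×micro: 647/4; S1 reads c2=2 → after 2×micro: 2759/32; S2 reads c2=2 → after 3×micro: 0 ⇒ (c0=647/4, c1=2759/32, c2=0)
macro 4: S0 reads c1=2759/32 → after 1×micro: 7935/16; S1 reads c2=0 → after 2×micro: 24831/128; S2 reads c2=0 → after 3×micro: -2 ⇒ (c0=7935/16, c1=24831/128, c2=-2)
macro 5: S0 reads c1=24831/128 → after 1×micro: 88311/64; S1 reads c2=-2 → after 2×micro: 218359/512; S2 reads c2=-2 → after 3×micro: 2 ⇒ (c0=88311/64, c1=218359/512, c2=2)

c0 at macro-step 2 = 47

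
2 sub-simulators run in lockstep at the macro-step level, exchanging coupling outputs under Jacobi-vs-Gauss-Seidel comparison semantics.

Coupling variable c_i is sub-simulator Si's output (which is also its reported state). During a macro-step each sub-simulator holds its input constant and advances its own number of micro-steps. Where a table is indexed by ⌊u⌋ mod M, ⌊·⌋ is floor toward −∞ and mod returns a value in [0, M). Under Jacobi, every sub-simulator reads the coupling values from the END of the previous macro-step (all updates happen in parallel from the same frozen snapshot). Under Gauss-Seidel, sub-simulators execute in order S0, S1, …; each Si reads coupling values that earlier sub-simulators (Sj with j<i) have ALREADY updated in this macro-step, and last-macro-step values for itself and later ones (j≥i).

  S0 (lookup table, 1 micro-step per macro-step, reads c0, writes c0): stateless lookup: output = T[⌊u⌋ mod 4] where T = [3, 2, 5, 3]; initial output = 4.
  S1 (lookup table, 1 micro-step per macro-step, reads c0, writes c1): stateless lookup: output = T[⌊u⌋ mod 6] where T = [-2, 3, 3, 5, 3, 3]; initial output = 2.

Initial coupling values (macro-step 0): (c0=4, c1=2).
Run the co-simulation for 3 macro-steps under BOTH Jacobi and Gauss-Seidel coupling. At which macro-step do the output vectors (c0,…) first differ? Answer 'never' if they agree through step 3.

first divergence at macro-step: 1

[Jacobi] macro 1: S0 reads c0=4 → after 1×micro: 3; S1 reads c0=4 → after 1×micro: 3 ⇒ (c0=3, c1=3)
[Jacobi] macro 2: S0 reads c0=3 → after 1×micro: 3; S1 reads c0=3 → after 1×micro: 5 ⇒ (c0=3, c1=5)
[Jacobi] macro 3: S0 reads c0=3 → after 1×micro: 3; S1 reads c0=3 → after 1×micro: 5 ⇒ (c0=3, c1=5)
[Gauss-Seidel] macro 1: S0 reads c0=4 → after 1×micro: 3; S1 reads c0=3 → after 1×micro: 5 ⇒ (c0=3, c1=5)
[Gauss-Seidel] macro 2: S0 reads c0=3 → after 1×micro: 3; S1 reads c0=3 → after 1×micro: 5 ⇒ (c0=3, c1=5)
[Gauss-Seidel] macro 3: S0 reads c0=3 → after 1×micro: 3; S1 reads c0=3 → after 1×micro: 5 ⇒ (c0=3, c1=5)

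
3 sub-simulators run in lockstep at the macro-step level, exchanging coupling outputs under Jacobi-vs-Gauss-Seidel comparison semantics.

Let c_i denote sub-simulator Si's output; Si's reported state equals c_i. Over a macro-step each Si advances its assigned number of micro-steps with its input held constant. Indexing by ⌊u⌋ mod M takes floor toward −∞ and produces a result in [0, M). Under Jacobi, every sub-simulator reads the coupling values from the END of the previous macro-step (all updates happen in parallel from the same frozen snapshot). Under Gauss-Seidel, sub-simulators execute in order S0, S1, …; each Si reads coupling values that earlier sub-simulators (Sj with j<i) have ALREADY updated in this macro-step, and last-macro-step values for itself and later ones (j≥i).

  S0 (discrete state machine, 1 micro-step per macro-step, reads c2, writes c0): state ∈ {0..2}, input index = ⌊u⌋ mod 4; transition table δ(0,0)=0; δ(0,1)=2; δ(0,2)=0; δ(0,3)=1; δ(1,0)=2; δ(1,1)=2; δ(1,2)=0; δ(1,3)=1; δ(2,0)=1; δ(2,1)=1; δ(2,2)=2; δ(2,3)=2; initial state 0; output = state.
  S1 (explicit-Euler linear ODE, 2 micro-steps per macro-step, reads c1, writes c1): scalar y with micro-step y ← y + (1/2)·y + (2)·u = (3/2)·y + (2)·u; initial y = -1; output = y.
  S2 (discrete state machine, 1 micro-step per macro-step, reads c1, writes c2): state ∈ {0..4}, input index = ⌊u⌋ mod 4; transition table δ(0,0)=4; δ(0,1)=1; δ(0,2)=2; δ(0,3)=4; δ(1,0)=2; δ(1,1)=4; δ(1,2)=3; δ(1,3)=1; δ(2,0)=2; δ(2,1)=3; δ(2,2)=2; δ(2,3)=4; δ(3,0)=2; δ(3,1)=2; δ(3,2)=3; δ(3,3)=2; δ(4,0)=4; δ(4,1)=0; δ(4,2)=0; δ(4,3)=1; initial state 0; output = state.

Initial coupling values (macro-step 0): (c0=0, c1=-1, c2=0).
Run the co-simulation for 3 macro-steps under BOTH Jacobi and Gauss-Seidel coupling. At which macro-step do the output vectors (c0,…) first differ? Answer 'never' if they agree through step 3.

first divergence at macro-step: 2

[Jacobi] macro 1: S0 reads c2=0 → after 1×micro: 0; S1 reads c1=-1 → after 2×micro: -29/4; S2 reads c1=-1 → after 1×micro: 4 ⇒ (c0=0, c1=-29/4, c2=4)
[Jacobi] macro 2: S0 reads c2=4 → after 1×micro: 0; S1 reads c1=-29/4 → after 2×micro: -841/16; S2 reads c1=-29/4 → after 1×micro: 4 ⇒ (c0=0, c1=-841/16, c2=4)
[Jacobi] macro 3: S0 reads c2=4 → after 1×micro: 0; S1 reads c1=-841/16 → after 2×micro: -24389/64; S2 reads c1=-841/16 → after 1×micro: 1 ⇒ (c0=0, c1=-24389/64, c2=1)
[Gauss-Seidel] macro 1: S0 reads c2=0 → after 1×micro: 0; S1 reads c1=-1 → after 2×micro: -29/4; S2 reads c1=-29/4 → after 1×micro: 4 ⇒ (c0=0, c1=-29/4, c2=4)
[Gauss-Seidel] macro 2: S0 reads c2=4 → after 1×micro: 0; S1 reads c1=-29/4 → after 2×micro: -841/16; S2 reads c1=-841/16 → after 1×micro: 1 ⇒ (c0=0, c1=-841/16, c2=1)
[Gauss-Seidel] macro 3: S0 reads c2=1 → after 1×micro: 2; S1 reads c1=-841/16 → after 2×micro: -24389/64; S2 reads c1=-24389/64 → after 1×micro: 3 ⇒ (c0=2, c1=-24389/64, c2=3)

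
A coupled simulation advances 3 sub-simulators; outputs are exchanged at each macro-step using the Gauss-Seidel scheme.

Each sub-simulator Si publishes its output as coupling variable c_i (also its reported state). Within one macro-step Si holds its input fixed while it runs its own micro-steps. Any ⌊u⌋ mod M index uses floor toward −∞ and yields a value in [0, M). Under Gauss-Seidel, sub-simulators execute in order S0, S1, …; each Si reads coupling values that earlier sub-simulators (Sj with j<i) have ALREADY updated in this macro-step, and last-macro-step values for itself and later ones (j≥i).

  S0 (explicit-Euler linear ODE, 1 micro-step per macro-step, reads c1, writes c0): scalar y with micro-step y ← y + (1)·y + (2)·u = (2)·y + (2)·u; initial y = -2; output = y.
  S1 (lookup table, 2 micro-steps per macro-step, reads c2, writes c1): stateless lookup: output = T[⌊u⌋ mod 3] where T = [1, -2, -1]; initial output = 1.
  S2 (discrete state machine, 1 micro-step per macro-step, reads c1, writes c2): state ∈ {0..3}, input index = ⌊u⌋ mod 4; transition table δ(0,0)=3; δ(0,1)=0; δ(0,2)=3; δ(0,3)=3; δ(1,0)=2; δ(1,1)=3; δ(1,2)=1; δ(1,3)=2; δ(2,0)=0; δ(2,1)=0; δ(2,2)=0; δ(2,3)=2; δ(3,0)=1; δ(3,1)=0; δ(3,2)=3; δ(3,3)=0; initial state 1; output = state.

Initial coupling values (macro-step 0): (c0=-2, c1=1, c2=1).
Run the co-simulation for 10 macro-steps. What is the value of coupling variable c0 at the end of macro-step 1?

c0 at macro-step 1 = -2

macro 1: S0 reads c1=1 → after 1×micro: -2; S1 reads c2=1 → after 2×micro: -2; S2 reads c1=-2 → after 1×micro: 1 ⇒ (c0=-2, c1=-2, c2=1)
macro 2: S0 reads c1=-2 → after 1×micro: -8; S1 reads c2=1 → after 2×micro: -2; S2 reads c1=-2 → after 1×micro: 1 ⇒ (c0=-8, c1=-2, c2=1)
macro 3: S0 reads c1=-2 → after 1×micro: -20; S1 reads c2=1 → after 2×micro: -2; S2 reads c1=-2 → after 1×micro: 1 ⇒ (c0=-20, c1=-2, c2=1)
macro 4: S0 reads c1=-2 → after 1×micro: -44; S1 reads c2=1 → after 2×micro: -2; S2 reads c1=-2 → after 1×micro: 1 ⇒ (c0=-44, c1=-2, c2=1)
macro 5: S0 reads c1=-2 → after 1×micro: -92; S1 reads c2=1 → after 2×micro: -2; S2 reads c1=-2 → after 1×micro: 1 ⇒ (c0=-92, c1=-2, c2=1)
macro 6: S0 reads c1=-2 → after 1×micro: -188; S1 reads c2=1 → after 2×micro: -2; S2 reads c1=-2 → after 1×micro: 1 ⇒ (c0=-188, c1=-2, c2=1)
macro 7: S0 reads c1=-2 → after 1×micro: -380; S1 reads c2=1 → after 2×micro: -2; S2 reads c1=-2 → after 1×micro: 1 ⇒ (c0=-380, c1=-2, c2=1)
macro 8: S0 reads c1=-2 → after 1×micro: -764; S1 reads c2=1 → after 2×micro: -2; S2 reads c1=-2 → after 1×micro: 1 ⇒ (c0=-764, c1=-2, c2=1)
macro 9: S0 reads c1=-2 → after 1×micro: -1532; S1 reads c2=1 → after 2×micro: -2; S2 reads c1=-2 → after 1×micro: 1 ⇒ (c0=-1532, c1=-2, c2=1)
macro 10: S0 reads c1=-2 → after 1×micro: -3068; S1 reads c2=1 → after 2×micro: -2; S2 reads c1=-2 → after 1×micro: 1 ⇒ (c0=-3068, c1=-2, c2=1)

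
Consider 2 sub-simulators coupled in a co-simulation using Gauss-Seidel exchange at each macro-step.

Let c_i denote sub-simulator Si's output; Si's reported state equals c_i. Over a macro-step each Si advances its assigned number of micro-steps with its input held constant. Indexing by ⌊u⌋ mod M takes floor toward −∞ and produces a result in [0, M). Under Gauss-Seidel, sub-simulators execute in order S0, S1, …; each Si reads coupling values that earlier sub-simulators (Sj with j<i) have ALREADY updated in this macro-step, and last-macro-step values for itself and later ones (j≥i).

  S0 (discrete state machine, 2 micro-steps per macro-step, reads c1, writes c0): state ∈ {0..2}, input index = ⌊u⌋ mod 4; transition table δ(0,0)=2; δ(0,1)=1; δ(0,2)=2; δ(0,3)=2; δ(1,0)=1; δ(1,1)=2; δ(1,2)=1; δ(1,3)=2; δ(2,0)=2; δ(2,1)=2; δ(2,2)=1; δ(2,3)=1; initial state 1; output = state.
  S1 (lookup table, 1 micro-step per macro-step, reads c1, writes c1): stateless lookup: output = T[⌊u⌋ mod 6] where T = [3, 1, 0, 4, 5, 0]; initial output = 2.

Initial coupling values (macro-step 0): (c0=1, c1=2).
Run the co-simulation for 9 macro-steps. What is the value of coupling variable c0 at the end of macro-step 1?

macro 1: S0 reads c1=2 → after 2×micro: 1; S1 reads c1=2 → after 1×micro: 0 ⇒ (c0=1, c1=0)
macro 2: S0 reads c1=0 → after 2×micro: 1; S1 reads c1=0 → after 1×micro: 3 ⇒ (c0=1, c1=3)
macro 3: S0 reads c1=3 → after 2×micro: 1; S1 reads c1=3 → after 1×micro: 4 ⇒ (c0=1, c1=4)
macro 4: S0 reads c1=4 → after 2×micro: 1; S1 reads c1=4 → after 1×micro: 5 ⇒ (c0=1, c1=5)
macro 5: S0 reads c1=5 → after 2×micro: 2; S1 reads c1=5 → after 1×micro: 0 ⇒ (c0=2, c1=0)
macro 6: S0 reads c1=0 → after 2×micro: 2; S1 reads c1=0 → after 1×micro: 3 ⇒ (c0=2, c1=3)
macro 7: S0 reads c1=3 → after 2×micro: 2; S1 reads c1=3 → after 1×micro: 4 ⇒ (c0=2, c1=4)
macro 8: S0 reads c1=4 → after 2×micro: 2; S1 reads c1=4 → after 1×micro: 5 ⇒ (c0=2, c1=5)
macro 9: S0 reads c1=5 → after 2×micro: 2; S1 reads c1=5 → after 1×micro: 0 ⇒ (c0=2, c1=0)

c0 at macro-step 1 = 1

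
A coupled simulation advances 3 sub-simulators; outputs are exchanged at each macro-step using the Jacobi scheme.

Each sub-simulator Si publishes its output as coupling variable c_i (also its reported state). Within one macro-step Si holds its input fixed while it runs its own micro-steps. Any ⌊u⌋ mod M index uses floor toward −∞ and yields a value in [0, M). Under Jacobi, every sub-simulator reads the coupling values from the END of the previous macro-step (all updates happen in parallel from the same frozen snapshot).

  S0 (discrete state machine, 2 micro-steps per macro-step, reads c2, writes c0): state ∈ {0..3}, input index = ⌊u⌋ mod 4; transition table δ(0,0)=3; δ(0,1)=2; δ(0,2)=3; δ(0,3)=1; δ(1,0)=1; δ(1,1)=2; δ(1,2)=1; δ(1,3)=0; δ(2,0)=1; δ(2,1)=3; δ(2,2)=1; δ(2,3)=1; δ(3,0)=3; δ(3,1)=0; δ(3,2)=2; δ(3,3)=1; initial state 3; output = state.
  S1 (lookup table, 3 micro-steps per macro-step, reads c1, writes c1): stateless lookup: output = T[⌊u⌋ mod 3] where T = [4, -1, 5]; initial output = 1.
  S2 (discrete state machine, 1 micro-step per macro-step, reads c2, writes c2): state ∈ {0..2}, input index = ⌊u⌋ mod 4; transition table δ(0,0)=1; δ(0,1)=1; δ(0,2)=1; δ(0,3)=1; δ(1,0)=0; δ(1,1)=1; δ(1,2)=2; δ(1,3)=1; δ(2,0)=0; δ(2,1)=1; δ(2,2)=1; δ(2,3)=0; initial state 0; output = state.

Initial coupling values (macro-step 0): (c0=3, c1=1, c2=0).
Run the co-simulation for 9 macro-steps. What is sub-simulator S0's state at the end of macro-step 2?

S0 state at macro-step 2 = 2

macro 1: S0 reads c2=0 → after 2×micro: 3; S1 reads c1=1 → after 3×micro: -1; S2 reads c2=0 → after 1×micro: 1 ⇒ (c0=3, c1=-1, c2=1)
macro 2: S0 reads c2=1 → after 2×micro: 2; S1 reads c1=-1 → after 3×micro: 5; S2 reads c2=1 → after 1×micro: 1 ⇒ (c0=2, c1=5, c2=1)
macro 3: S0 reads c2=1 → after 2×micro: 0; S1 reads c1=5 → after 3×micro: 5; S2 reads c2=1 → after 1×micro: 1 ⇒ (c0=0, c1=5, c2=1)
macro 4: S0 reads c2=1 → after 2×micro: 3; S1 reads c1=5 → after 3×micro: 5; S2 reads c2=1 → after 1×micro: 1 ⇒ (c0=3, c1=5, c2=1)
macro 5: S0 reads c2=1 → after 2×micro: 2; S1 reads c1=5 → after 3×micro: 5; S2 reads c2=1 → after 1×micro: 1 ⇒ (c0=2, c1=5, c2=1)
macro 6: S0 reads c2=1 → after 2×micro: 0; S1 reads c1=5 → after 3×micro: 5; S2 reads c2=1 → after 1×micro: 1 ⇒ (c0=0, c1=5, c2=1)
macro 7: S0 reads c2=1 → after 2×micro: 3; S1 reads c1=5 → after 3×micro: 5; S2 reads c2=1 → after 1×micro: 1 ⇒ (c0=3, c1=5, c2=1)
macro 8: S0 reads c2=1 → after 2×micro: 2; S1 reads c1=5 → after 3×micro: 5; S2 reads c2=1 → after 1×micro: 1 ⇒ (c0=2, c1=5, c2=1)
macro 9: S0 reads c2=1 → after 2×micro: 0; S1 reads c1=5 → after 3×micro: 5; S2 reads c2=1 → after 1×micro: 1 ⇒ (c0=0, c1=5, c2=1)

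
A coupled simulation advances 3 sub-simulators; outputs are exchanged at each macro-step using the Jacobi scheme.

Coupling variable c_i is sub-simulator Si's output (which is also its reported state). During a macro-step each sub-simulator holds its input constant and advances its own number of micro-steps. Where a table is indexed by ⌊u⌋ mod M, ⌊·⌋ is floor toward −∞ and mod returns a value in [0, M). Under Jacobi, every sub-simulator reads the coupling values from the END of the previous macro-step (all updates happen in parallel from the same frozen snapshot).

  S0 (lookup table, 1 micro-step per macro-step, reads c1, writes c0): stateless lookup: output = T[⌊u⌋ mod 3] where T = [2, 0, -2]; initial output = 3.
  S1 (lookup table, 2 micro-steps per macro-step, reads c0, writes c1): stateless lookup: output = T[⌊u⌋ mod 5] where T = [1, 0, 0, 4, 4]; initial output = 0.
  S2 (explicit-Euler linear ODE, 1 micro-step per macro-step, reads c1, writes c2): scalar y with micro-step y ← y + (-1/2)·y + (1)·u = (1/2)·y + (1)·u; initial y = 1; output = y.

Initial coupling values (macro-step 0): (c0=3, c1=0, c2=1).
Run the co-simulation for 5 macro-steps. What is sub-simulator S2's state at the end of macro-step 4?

macro 1: S0 reads c1=0 → after 1×micro: 2; S1 reads c0=3 → after 2×micro: 4; S2 reads c1=0 → after 1×micro: 1/2 ⇒ (c0=2, c1=4, c2=1/2)
macro 2: S0 reads c1=4 → after 1×micro: 0; S1 reads c0=2 → after 2×micro: 0; S2 reads c1=4 → after 1×micro: 17/4 ⇒ (c0=0, c1=0, c2=17/4)
macro 3: S0 reads c1=0 → after 1×micro: 2; S1 reads c0=0 → after 2×micro: 1; S2 reads c1=0 → after 1×micro: 17/8 ⇒ (c0=2, c1=1, c2=17/8)
macro 4: S0 reads c1=1 → after 1×micro: 0; S1 reads c0=2 → after 2×micro: 0; S2 reads c1=1 → after 1×micro: 33/16 ⇒ (c0=0, c1=0, c2=33/16)
macro 5: S0 reads c1=0 → after 1×micro: 2; S1 reads c0=0 → after 2×micro: 1; S2 reads c1=0 → after 1×micro: 33/32 ⇒ (c0=2, c1=1, c2=33/32)

S2 state at macro-step 4 = 33/16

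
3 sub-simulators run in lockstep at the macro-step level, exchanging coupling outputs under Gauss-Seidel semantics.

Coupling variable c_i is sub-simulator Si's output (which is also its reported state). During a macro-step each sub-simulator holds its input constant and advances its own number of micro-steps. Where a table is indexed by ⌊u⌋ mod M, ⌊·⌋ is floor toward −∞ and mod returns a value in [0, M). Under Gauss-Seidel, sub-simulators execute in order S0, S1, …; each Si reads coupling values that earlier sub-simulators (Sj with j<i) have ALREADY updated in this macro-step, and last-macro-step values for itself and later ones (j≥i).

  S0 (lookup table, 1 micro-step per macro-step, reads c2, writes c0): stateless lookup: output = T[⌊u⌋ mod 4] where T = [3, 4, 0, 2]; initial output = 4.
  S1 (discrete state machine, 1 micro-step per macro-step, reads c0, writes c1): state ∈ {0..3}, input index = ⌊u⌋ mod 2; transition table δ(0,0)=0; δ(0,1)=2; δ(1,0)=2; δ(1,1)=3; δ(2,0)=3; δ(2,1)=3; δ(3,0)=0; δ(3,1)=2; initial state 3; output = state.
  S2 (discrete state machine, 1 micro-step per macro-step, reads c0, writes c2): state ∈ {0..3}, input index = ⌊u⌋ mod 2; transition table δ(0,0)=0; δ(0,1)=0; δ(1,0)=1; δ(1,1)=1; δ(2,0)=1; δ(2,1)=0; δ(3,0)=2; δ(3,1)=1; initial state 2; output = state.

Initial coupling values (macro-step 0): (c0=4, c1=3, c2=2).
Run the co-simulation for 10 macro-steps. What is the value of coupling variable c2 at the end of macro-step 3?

macro 1: S0 reads c2=2 → after 1×micro: 0; S1 reads c0=0 → after 1×micro: 0; S2 reads c0=0 → after 1×micro: 1 ⇒ (c0=0, c1=0, c2=1)
macro 2: S0 reads c2=1 → after 1×micro: 4; S1 reads c0=4 → after 1×micro: 0; S2 reads c0=4 → after 1×micro: 1 ⇒ (c0=4, c1=0, c2=1)
macro 3: S0 reads c2=1 → after 1×micro: 4; S1 reads c0=4 → after 1×micro: 0; S2 reads c0=4 → after 1×micro: 1 ⇒ (c0=4, c1=0, c2=1)
macro 4: S0 reads c2=1 → after 1×micro: 4; S1 reads c0=4 → after 1×micro: 0; S2 reads c0=4 → after 1×micro: 1 ⇒ (c0=4, c1=0, c2=1)
macro 5: S0 reads c2=1 → after 1×micro: 4; S1 reads c0=4 → after 1×micro: 0; S2 reads c0=4 → after 1×micro: 1 ⇒ (c0=4, c1=0, c2=1)
macro 6: S0 reads c2=1 → after 1×micro: 4; S1 reads c0=4 → after 1×micro: 0; S2 reads c0=4 → after 1×micro: 1 ⇒ (c0=4, c1=0, c2=1)
macro 7: S0 reads c2=1 → after 1×micro: 4; S1 reads c0=4 → after 1×micro: 0; S2 reads c0=4 → after 1×micro: 1 ⇒ (c0=4, c1=0, c2=1)
macro 8: S0 reads c2=1 → after 1×micro: 4; S1 reads c0=4 → after 1×micro: 0; S2 reads c0=4 → after 1×micro: 1 ⇒ (c0=4, c1=0, c2=1)
macro 9: S0 reads c2=1 → after 1×micro: 4; S1 reads c0=4 → after 1×micro: 0; S2 reads c0=4 → after 1×micro: 1 ⇒ (c0=4, c1=0, c2=1)
macro 10: S0 reads c2=1 → after 1×micro: 4; S1 reads c0=4 → after 1×micro: 0; S2 reads c0=4 → after 1×micro: 1 ⇒ (c0=4, c1=0, c2=1)

c2 at macro-step 3 = 1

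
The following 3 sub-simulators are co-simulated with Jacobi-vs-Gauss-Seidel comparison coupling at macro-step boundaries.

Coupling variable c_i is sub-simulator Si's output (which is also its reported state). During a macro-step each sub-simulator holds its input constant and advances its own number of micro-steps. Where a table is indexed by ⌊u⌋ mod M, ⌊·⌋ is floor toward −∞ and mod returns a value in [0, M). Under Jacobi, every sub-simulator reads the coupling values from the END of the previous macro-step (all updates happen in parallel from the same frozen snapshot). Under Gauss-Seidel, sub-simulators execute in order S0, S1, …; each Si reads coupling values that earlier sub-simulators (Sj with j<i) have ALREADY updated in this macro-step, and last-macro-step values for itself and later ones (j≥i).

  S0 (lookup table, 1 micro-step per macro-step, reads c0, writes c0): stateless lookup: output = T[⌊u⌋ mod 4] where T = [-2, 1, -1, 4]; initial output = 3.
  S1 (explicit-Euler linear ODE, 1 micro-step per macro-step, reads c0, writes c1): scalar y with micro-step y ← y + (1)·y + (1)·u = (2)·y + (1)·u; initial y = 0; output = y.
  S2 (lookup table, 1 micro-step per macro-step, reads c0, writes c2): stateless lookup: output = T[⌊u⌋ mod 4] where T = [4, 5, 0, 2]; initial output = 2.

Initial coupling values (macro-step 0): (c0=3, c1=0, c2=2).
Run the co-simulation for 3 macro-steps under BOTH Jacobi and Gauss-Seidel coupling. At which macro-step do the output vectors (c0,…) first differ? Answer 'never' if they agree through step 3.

[Jacobi] macro 1: S0 reads c0=3 → after 1×micro: 4; S1 reads c0=3 → after 1×micro: 3; S2 reads c0=3 → after 1×micro: 2 ⇒ (c0=4, c1=3, c2=2)
[Jacobi] macro 2: S0 reads c0=4 → after 1×micro: -2; S1 reads c0=4 → after 1×micro: 10; S2 reads c0=4 → after 1×micro: 4 ⇒ (c0=-2, c1=10, c2=4)
[Jacobi] macro 3: S0 reads c0=-2 → after 1×micro: -1; S1 reads c0=-2 → after 1×micro: 18; S2 reads c0=-2 → after 1×micro: 0 ⇒ (c0=-1, c1=18, c2=0)
[Gauss-Seidel] macro 1: S0 reads c0=3 → after 1×micro: 4; S1 reads c0=4 → after 1×micro: 4; S2 reads c0=4 → after 1×micro: 4 ⇒ (c0=4, c1=4, c2=4)
[Gauss-Seidel] macro 2: S0 reads c0=4 → after 1×micro: -2; S1 reads c0=-2 → after 1×micro: 6; S2 reads c0=-2 → after 1×micro: 0 ⇒ (c0=-2, c1=6, c2=0)
[Gauss-Seidel] macro 3: S0 reads c0=-2 → after 1×micro: -1; S1 reads c0=-1 → after 1×micro: 11; S2 reads c0=-1 → after 1×micro: 2 ⇒ (c0=-1, c1=11, c2=2)

first divergence at macro-step: 1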